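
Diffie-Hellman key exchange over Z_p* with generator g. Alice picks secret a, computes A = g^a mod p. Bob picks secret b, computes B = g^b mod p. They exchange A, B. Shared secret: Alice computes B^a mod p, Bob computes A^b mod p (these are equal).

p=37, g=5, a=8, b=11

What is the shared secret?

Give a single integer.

A = 5^8 mod 37  (bits of 8 = 1000)
  bit 0 = 1: r = r^2 * 5 mod 37 = 1^2 * 5 = 1*5 = 5
  bit 1 = 0: r = r^2 mod 37 = 5^2 = 25
  bit 2 = 0: r = r^2 mod 37 = 25^2 = 33
  bit 3 = 0: r = r^2 mod 37 = 33^2 = 16
  -> A = 16
B = 5^11 mod 37  (bits of 11 = 1011)
  bit 0 = 1: r = r^2 * 5 mod 37 = 1^2 * 5 = 1*5 = 5
  bit 1 = 0: r = r^2 mod 37 = 5^2 = 25
  bit 2 = 1: r = r^2 * 5 mod 37 = 25^2 * 5 = 33*5 = 17
  bit 3 = 1: r = r^2 * 5 mod 37 = 17^2 * 5 = 30*5 = 2
  -> B = 2
s = B^a = 2^8 mod 37  (bits of 8 = 1000)
  bit 0 = 1: r = r^2 * 2 mod 37 = 1^2 * 2 = 1*2 = 2
  bit 1 = 0: r = r^2 mod 37 = 2^2 = 4
  bit 2 = 0: r = r^2 mod 37 = 4^2 = 16
  bit 3 = 0: r = r^2 mod 37 = 16^2 = 34
  -> s = B^a = 34

Answer: 34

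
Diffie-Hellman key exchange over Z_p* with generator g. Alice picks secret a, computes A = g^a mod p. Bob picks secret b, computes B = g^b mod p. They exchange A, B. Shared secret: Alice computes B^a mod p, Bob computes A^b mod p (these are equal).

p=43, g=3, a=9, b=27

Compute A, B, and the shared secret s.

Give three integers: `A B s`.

Answer: 32 2 39

Derivation:
A = 3^9 mod 43  (bits of 9 = 1001)
  bit 0 = 1: r = r^2 * 3 mod 43 = 1^2 * 3 = 1*3 = 3
  bit 1 = 0: r = r^2 mod 43 = 3^2 = 9
  bit 2 = 0: r = r^2 mod 43 = 9^2 = 38
  bit 3 = 1: r = r^2 * 3 mod 43 = 38^2 * 3 = 25*3 = 32
  -> A = 32
B = 3^27 mod 43  (bits of 27 = 11011)
  bit 0 = 1: r = r^2 * 3 mod 43 = 1^2 * 3 = 1*3 = 3
  bit 1 = 1: r = r^2 * 3 mod 43 = 3^2 * 3 = 9*3 = 27
  bit 2 = 0: r = r^2 mod 43 = 27^2 = 41
  bit 3 = 1: r = r^2 * 3 mod 43 = 41^2 * 3 = 4*3 = 12
  bit 4 = 1: r = r^2 * 3 mod 43 = 12^2 * 3 = 15*3 = 2
  -> B = 2
s = B^a = 2^9 mod 43  (bits of 9 = 1001)
  bit 0 = 1: r = r^2 * 2 mod 43 = 1^2 * 2 = 1*2 = 2
  bit 1 = 0: r = r^2 mod 43 = 2^2 = 4
  bit 2 = 0: r = r^2 mod 43 = 4^2 = 16
  bit 3 = 1: r = r^2 * 2 mod 43 = 16^2 * 2 = 41*2 = 39
  -> s = B^a = 39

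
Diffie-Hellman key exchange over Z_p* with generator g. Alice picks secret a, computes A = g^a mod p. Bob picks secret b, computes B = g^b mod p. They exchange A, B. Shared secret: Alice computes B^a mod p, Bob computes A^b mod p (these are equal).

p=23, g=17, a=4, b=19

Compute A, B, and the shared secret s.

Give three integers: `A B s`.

A = 17^4 mod 23  (bits of 4 = 100)
  bit 0 = 1: r = r^2 * 17 mod 23 = 1^2 * 17 = 1*17 = 17
  bit 1 = 0: r = r^2 mod 23 = 17^2 = 13
  bit 2 = 0: r = r^2 mod 23 = 13^2 = 8
  -> A = 8
B = 17^19 mod 23  (bits of 19 = 10011)
  bit 0 = 1: r = r^2 * 17 mod 23 = 1^2 * 17 = 1*17 = 17
  bit 1 = 0: r = r^2 mod 23 = 17^2 = 13
  bit 2 = 0: r = r^2 mod 23 = 13^2 = 8
  bit 3 = 1: r = r^2 * 17 mod 23 = 8^2 * 17 = 18*17 = 7
  bit 4 = 1: r = r^2 * 17 mod 23 = 7^2 * 17 = 3*17 = 5
  -> B = 5
s = B^a = 5^4 mod 23  (bits of 4 = 100)
  bit 0 = 1: r = r^2 * 5 mod 23 = 1^2 * 5 = 1*5 = 5
  bit 1 = 0: r = r^2 mod 23 = 5^2 = 2
  bit 2 = 0: r = r^2 mod 23 = 2^2 = 4
  -> s = B^a = 4

Answer: 8 5 4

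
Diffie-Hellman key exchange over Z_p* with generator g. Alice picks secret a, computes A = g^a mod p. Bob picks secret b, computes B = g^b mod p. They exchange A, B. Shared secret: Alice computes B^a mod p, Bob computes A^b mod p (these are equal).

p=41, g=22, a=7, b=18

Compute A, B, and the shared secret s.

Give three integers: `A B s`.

Answer: 11 36 21

Derivation:
A = 22^7 mod 41  (bits of 7 = 111)
  bit 0 = 1: r = r^2 * 22 mod 41 = 1^2 * 22 = 1*22 = 22
  bit 1 = 1: r = r^2 * 22 mod 41 = 22^2 * 22 = 33*22 = 29
  bit 2 = 1: r = r^2 * 22 mod 41 = 29^2 * 22 = 21*22 = 11
  -> A = 11
B = 22^18 mod 41  (bits of 18 = 10010)
  bit 0 = 1: r = r^2 * 22 mod 41 = 1^2 * 22 = 1*22 = 22
  bit 1 = 0: r = r^2 mod 41 = 22^2 = 33
  bit 2 = 0: r = r^2 mod 41 = 33^2 = 23
  bit 3 = 1: r = r^2 * 22 mod 41 = 23^2 * 22 = 37*22 = 35
  bit 4 = 0: r = r^2 mod 41 = 35^2 = 36
  -> B = 36
s = B^a = 36^7 mod 41  (bits of 7 = 111)
  bit 0 = 1: r = r^2 * 36 mod 41 = 1^2 * 36 = 1*36 = 36
  bit 1 = 1: r = r^2 * 36 mod 41 = 36^2 * 36 = 25*36 = 39
  bit 2 = 1: r = r^2 * 36 mod 41 = 39^2 * 36 = 4*36 = 21
  -> s = B^a = 21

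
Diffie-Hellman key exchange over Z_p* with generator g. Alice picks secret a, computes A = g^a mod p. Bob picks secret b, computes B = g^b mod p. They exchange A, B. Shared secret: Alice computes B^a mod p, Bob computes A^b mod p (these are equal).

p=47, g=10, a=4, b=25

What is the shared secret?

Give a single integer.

Answer: 27

Derivation:
A = 10^4 mod 47  (bits of 4 = 100)
  bit 0 = 1: r = r^2 * 10 mod 47 = 1^2 * 10 = 1*10 = 10
  bit 1 = 0: r = r^2 mod 47 = 10^2 = 6
  bit 2 = 0: r = r^2 mod 47 = 6^2 = 36
  -> A = 36
B = 10^25 mod 47  (bits of 25 = 11001)
  bit 0 = 1: r = r^2 * 10 mod 47 = 1^2 * 10 = 1*10 = 10
  bit 1 = 1: r = r^2 * 10 mod 47 = 10^2 * 10 = 6*10 = 13
  bit 2 = 0: r = r^2 mod 47 = 13^2 = 28
  bit 3 = 0: r = r^2 mod 47 = 28^2 = 32
  bit 4 = 1: r = r^2 * 10 mod 47 = 32^2 * 10 = 37*10 = 41
  -> B = 41
s = B^a = 41^4 mod 47  (bits of 4 = 100)
  bit 0 = 1: r = r^2 * 41 mod 47 = 1^2 * 41 = 1*41 = 41
  bit 1 = 0: r = r^2 mod 47 = 41^2 = 36
  bit 2 = 0: r = r^2 mod 47 = 36^2 = 27
  -> s = B^a = 27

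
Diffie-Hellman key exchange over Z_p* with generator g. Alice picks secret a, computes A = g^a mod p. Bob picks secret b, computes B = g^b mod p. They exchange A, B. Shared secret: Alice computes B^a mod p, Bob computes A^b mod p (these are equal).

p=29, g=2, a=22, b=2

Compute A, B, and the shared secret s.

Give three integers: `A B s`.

A = 2^22 mod 29  (bits of 22 = 10110)
  bit 0 = 1: r = r^2 * 2 mod 29 = 1^2 * 2 = 1*2 = 2
  bit 1 = 0: r = r^2 mod 29 = 2^2 = 4
  bit 2 = 1: r = r^2 * 2 mod 29 = 4^2 * 2 = 16*2 = 3
  bit 3 = 1: r = r^2 * 2 mod 29 = 3^2 * 2 = 9*2 = 18
  bit 4 = 0: r = r^2 mod 29 = 18^2 = 5
  -> A = 5
B = 2^2 mod 29  (bits of 2 = 10)
  bit 0 = 1: r = r^2 * 2 mod 29 = 1^2 * 2 = 1*2 = 2
  bit 1 = 0: r = r^2 mod 29 = 2^2 = 4
  -> B = 4
s = B^a = 4^22 mod 29  (bits of 22 = 10110)
  bit 0 = 1: r = r^2 * 4 mod 29 = 1^2 * 4 = 1*4 = 4
  bit 1 = 0: r = r^2 mod 29 = 4^2 = 16
  bit 2 = 1: r = r^2 * 4 mod 29 = 16^2 * 4 = 24*4 = 9
  bit 3 = 1: r = r^2 * 4 mod 29 = 9^2 * 4 = 23*4 = 5
  bit 4 = 0: r = r^2 mod 29 = 5^2 = 25
  -> s = B^a = 25

Answer: 5 4 25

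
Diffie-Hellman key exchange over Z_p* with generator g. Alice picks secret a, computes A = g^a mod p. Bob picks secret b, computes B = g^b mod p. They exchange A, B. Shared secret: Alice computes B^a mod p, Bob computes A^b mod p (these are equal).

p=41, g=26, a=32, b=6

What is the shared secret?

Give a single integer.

A = 26^32 mod 41  (bits of 32 = 100000)
  bit 0 = 1: r = r^2 * 26 mod 41 = 1^2 * 26 = 1*26 = 26
  bit 1 = 0: r = r^2 mod 41 = 26^2 = 20
  bit 2 = 0: r = r^2 mod 41 = 20^2 = 31
  bit 3 = 0: r = r^2 mod 41 = 31^2 = 18
  bit 4 = 0: r = r^2 mod 41 = 18^2 = 37
  bit 5 = 0: r = r^2 mod 41 = 37^2 = 16
  -> A = 16
B = 26^6 mod 41  (bits of 6 = 110)
  bit 0 = 1: r = r^2 * 26 mod 41 = 1^2 * 26 = 1*26 = 26
  bit 1 = 1: r = r^2 * 26 mod 41 = 26^2 * 26 = 20*26 = 28
  bit 2 = 0: r = r^2 mod 41 = 28^2 = 5
  -> B = 5
s = B^a = 5^32 mod 41  (bits of 32 = 100000)
  bit 0 = 1: r = r^2 * 5 mod 41 = 1^2 * 5 = 1*5 = 5
  bit 1 = 0: r = r^2 mod 41 = 5^2 = 25
  bit 2 = 0: r = r^2 mod 41 = 25^2 = 10
  bit 3 = 0: r = r^2 mod 41 = 10^2 = 18
  bit 4 = 0: r = r^2 mod 41 = 18^2 = 37
  bit 5 = 0: r = r^2 mod 41 = 37^2 = 16
  -> s = B^a = 16

Answer: 16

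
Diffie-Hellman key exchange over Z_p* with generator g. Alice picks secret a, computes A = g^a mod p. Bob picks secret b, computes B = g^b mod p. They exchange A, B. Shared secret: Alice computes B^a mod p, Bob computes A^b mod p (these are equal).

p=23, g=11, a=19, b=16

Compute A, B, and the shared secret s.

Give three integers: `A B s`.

A = 11^19 mod 23  (bits of 19 = 10011)
  bit 0 = 1: r = r^2 * 11 mod 23 = 1^2 * 11 = 1*11 = 11
  bit 1 = 0: r = r^2 mod 23 = 11^2 = 6
  bit 2 = 0: r = r^2 mod 23 = 6^2 = 13
  bit 3 = 1: r = r^2 * 11 mod 23 = 13^2 * 11 = 8*11 = 19
  bit 4 = 1: r = r^2 * 11 mod 23 = 19^2 * 11 = 16*11 = 15
  -> A = 15
B = 11^16 mod 23  (bits of 16 = 10000)
  bit 0 = 1: r = r^2 * 11 mod 23 = 1^2 * 11 = 1*11 = 11
  bit 1 = 0: r = r^2 mod 23 = 11^2 = 6
  bit 2 = 0: r = r^2 mod 23 = 6^2 = 13
  bit 3 = 0: r = r^2 mod 23 = 13^2 = 8
  bit 4 = 0: r = r^2 mod 23 = 8^2 = 18
  -> B = 18
s = B^a = 18^19 mod 23  (bits of 19 = 10011)
  bit 0 = 1: r = r^2 * 18 mod 23 = 1^2 * 18 = 1*18 = 18
  bit 1 = 0: r = r^2 mod 23 = 18^2 = 2
  bit 2 = 0: r = r^2 mod 23 = 2^2 = 4
  bit 3 = 1: r = r^2 * 18 mod 23 = 4^2 * 18 = 16*18 = 12
  bit 4 = 1: r = r^2 * 18 mod 23 = 12^2 * 18 = 6*18 = 16
  -> s = B^a = 16

Answer: 15 18 16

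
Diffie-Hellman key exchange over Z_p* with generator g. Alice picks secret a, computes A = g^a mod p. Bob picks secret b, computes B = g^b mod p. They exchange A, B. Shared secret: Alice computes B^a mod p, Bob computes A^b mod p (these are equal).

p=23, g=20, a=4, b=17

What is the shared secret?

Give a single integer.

A = 20^4 mod 23  (bits of 4 = 100)
  bit 0 = 1: r = r^2 * 20 mod 23 = 1^2 * 20 = 1*20 = 20
  bit 1 = 0: r = r^2 mod 23 = 20^2 = 9
  bit 2 = 0: r = r^2 mod 23 = 9^2 = 12
  -> A = 12
B = 20^17 mod 23  (bits of 17 = 10001)
  bit 0 = 1: r = r^2 * 20 mod 23 = 1^2 * 20 = 1*20 = 20
  bit 1 = 0: r = r^2 mod 23 = 20^2 = 9
  bit 2 = 0: r = r^2 mod 23 = 9^2 = 12
  bit 3 = 0: r = r^2 mod 23 = 12^2 = 6
  bit 4 = 1: r = r^2 * 20 mod 23 = 6^2 * 20 = 13*20 = 7
  -> B = 7
s = B^a = 7^4 mod 23  (bits of 4 = 100)
  bit 0 = 1: r = r^2 * 7 mod 23 = 1^2 * 7 = 1*7 = 7
  bit 1 = 0: r = r^2 mod 23 = 7^2 = 3
  bit 2 = 0: r = r^2 mod 23 = 3^2 = 9
  -> s = B^a = 9

Answer: 9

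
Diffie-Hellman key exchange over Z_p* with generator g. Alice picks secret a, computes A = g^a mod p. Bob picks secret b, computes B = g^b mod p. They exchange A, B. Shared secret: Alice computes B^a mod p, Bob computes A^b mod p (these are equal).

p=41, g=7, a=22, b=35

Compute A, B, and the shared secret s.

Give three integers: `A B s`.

Answer: 33 27 9

Derivation:
A = 7^22 mod 41  (bits of 22 = 10110)
  bit 0 = 1: r = r^2 * 7 mod 41 = 1^2 * 7 = 1*7 = 7
  bit 1 = 0: r = r^2 mod 41 = 7^2 = 8
  bit 2 = 1: r = r^2 * 7 mod 41 = 8^2 * 7 = 23*7 = 38
  bit 3 = 1: r = r^2 * 7 mod 41 = 38^2 * 7 = 9*7 = 22
  bit 4 = 0: r = r^2 mod 41 = 22^2 = 33
  -> A = 33
B = 7^35 mod 41  (bits of 35 = 100011)
  bit 0 = 1: r = r^2 * 7 mod 41 = 1^2 * 7 = 1*7 = 7
  bit 1 = 0: r = r^2 mod 41 = 7^2 = 8
  bit 2 = 0: r = r^2 mod 41 = 8^2 = 23
  bit 3 = 0: r = r^2 mod 41 = 23^2 = 37
  bit 4 = 1: r = r^2 * 7 mod 41 = 37^2 * 7 = 16*7 = 30
  bit 5 = 1: r = r^2 * 7 mod 41 = 30^2 * 7 = 39*7 = 27
  -> B = 27
s = B^a = 27^22 mod 41  (bits of 22 = 10110)
  bit 0 = 1: r = r^2 * 27 mod 41 = 1^2 * 27 = 1*27 = 27
  bit 1 = 0: r = r^2 mod 41 = 27^2 = 32
  bit 2 = 1: r = r^2 * 27 mod 41 = 32^2 * 27 = 40*27 = 14
  bit 3 = 1: r = r^2 * 27 mod 41 = 14^2 * 27 = 32*27 = 3
  bit 4 = 0: r = r^2 mod 41 = 3^2 = 9
  -> s = B^a = 9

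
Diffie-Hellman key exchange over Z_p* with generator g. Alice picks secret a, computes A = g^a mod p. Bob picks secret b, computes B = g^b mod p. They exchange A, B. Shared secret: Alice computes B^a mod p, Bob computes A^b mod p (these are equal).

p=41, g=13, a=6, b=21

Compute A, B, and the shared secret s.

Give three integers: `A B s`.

Answer: 2 28 2

Derivation:
A = 13^6 mod 41  (bits of 6 = 110)
  bit 0 = 1: r = r^2 * 13 mod 41 = 1^2 * 13 = 1*13 = 13
  bit 1 = 1: r = r^2 * 13 mod 41 = 13^2 * 13 = 5*13 = 24
  bit 2 = 0: r = r^2 mod 41 = 24^2 = 2
  -> A = 2
B = 13^21 mod 41  (bits of 21 = 10101)
  bit 0 = 1: r = r^2 * 13 mod 41 = 1^2 * 13 = 1*13 = 13
  bit 1 = 0: r = r^2 mod 41 = 13^2 = 5
  bit 2 = 1: r = r^2 * 13 mod 41 = 5^2 * 13 = 25*13 = 38
  bit 3 = 0: r = r^2 mod 41 = 38^2 = 9
  bit 4 = 1: r = r^2 * 13 mod 41 = 9^2 * 13 = 40*13 = 28
  -> B = 28
s = B^a = 28^6 mod 41  (bits of 6 = 110)
  bit 0 = 1: r = r^2 * 28 mod 41 = 1^2 * 28 = 1*28 = 28
  bit 1 = 1: r = r^2 * 28 mod 41 = 28^2 * 28 = 5*28 = 17
  bit 2 = 0: r = r^2 mod 41 = 17^2 = 2
  -> s = B^a = 2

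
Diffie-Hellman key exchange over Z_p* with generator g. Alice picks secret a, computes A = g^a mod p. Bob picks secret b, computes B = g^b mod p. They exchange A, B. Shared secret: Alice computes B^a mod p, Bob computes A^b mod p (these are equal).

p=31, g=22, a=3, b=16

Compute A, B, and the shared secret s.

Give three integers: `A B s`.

A = 22^3 mod 31  (bits of 3 = 11)
  bit 0 = 1: r = r^2 * 22 mod 31 = 1^2 * 22 = 1*22 = 22
  bit 1 = 1: r = r^2 * 22 mod 31 = 22^2 * 22 = 19*22 = 15
  -> A = 15
B = 22^16 mod 31  (bits of 16 = 10000)
  bit 0 = 1: r = r^2 * 22 mod 31 = 1^2 * 22 = 1*22 = 22
  bit 1 = 0: r = r^2 mod 31 = 22^2 = 19
  bit 2 = 0: r = r^2 mod 31 = 19^2 = 20
  bit 3 = 0: r = r^2 mod 31 = 20^2 = 28
  bit 4 = 0: r = r^2 mod 31 = 28^2 = 9
  -> B = 9
s = B^a = 9^3 mod 31  (bits of 3 = 11)
  bit 0 = 1: r = r^2 * 9 mod 31 = 1^2 * 9 = 1*9 = 9
  bit 1 = 1: r = r^2 * 9 mod 31 = 9^2 * 9 = 19*9 = 16
  -> s = B^a = 16

Answer: 15 9 16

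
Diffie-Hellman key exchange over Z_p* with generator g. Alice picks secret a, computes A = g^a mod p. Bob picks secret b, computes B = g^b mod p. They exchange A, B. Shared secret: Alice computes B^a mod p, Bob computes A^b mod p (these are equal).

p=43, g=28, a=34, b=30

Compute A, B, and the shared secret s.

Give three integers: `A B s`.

A = 28^34 mod 43  (bits of 34 = 100010)
  bit 0 = 1: r = r^2 * 28 mod 43 = 1^2 * 28 = 1*28 = 28
  bit 1 = 0: r = r^2 mod 43 = 28^2 = 10
  bit 2 = 0: r = r^2 mod 43 = 10^2 = 14
  bit 3 = 0: r = r^2 mod 43 = 14^2 = 24
  bit 4 = 1: r = r^2 * 28 mod 43 = 24^2 * 28 = 17*28 = 3
  bit 5 = 0: r = r^2 mod 43 = 3^2 = 9
  -> A = 9
B = 28^30 mod 43  (bits of 30 = 11110)
  bit 0 = 1: r = r^2 * 28 mod 43 = 1^2 * 28 = 1*28 = 28
  bit 1 = 1: r = r^2 * 28 mod 43 = 28^2 * 28 = 10*28 = 22
  bit 2 = 1: r = r^2 * 28 mod 43 = 22^2 * 28 = 11*28 = 7
  bit 3 = 1: r = r^2 * 28 mod 43 = 7^2 * 28 = 6*28 = 39
  bit 4 = 0: r = r^2 mod 43 = 39^2 = 16
  -> B = 16
s = B^a = 16^34 mod 43  (bits of 34 = 100010)
  bit 0 = 1: r = r^2 * 16 mod 43 = 1^2 * 16 = 1*16 = 16
  bit 1 = 0: r = r^2 mod 43 = 16^2 = 41
  bit 2 = 0: r = r^2 mod 43 = 41^2 = 4
  bit 3 = 0: r = r^2 mod 43 = 4^2 = 16
  bit 4 = 1: r = r^2 * 16 mod 43 = 16^2 * 16 = 41*16 = 11
  bit 5 = 0: r = r^2 mod 43 = 11^2 = 35
  -> s = B^a = 35

Answer: 9 16 35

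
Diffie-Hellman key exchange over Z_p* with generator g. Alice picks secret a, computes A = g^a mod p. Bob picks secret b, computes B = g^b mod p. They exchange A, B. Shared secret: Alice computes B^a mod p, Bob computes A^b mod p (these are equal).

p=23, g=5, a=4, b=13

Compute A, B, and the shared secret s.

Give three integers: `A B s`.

Answer: 4 21 16

Derivation:
A = 5^4 mod 23  (bits of 4 = 100)
  bit 0 = 1: r = r^2 * 5 mod 23 = 1^2 * 5 = 1*5 = 5
  bit 1 = 0: r = r^2 mod 23 = 5^2 = 2
  bit 2 = 0: r = r^2 mod 23 = 2^2 = 4
  -> A = 4
B = 5^13 mod 23  (bits of 13 = 1101)
  bit 0 = 1: r = r^2 * 5 mod 23 = 1^2 * 5 = 1*5 = 5
  bit 1 = 1: r = r^2 * 5 mod 23 = 5^2 * 5 = 2*5 = 10
  bit 2 = 0: r = r^2 mod 23 = 10^2 = 8
  bit 3 = 1: r = r^2 * 5 mod 23 = 8^2 * 5 = 18*5 = 21
  -> B = 21
s = B^a = 21^4 mod 23  (bits of 4 = 100)
  bit 0 = 1: r = r^2 * 21 mod 23 = 1^2 * 21 = 1*21 = 21
  bit 1 = 0: r = r^2 mod 23 = 21^2 = 4
  bit 2 = 0: r = r^2 mod 23 = 4^2 = 16
  -> s = B^a = 16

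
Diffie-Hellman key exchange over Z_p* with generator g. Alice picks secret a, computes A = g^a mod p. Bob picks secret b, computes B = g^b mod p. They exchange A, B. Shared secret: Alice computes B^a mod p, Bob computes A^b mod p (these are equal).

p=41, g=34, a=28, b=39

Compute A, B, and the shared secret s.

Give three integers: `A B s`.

A = 34^28 mod 41  (bits of 28 = 11100)
  bit 0 = 1: r = r^2 * 34 mod 41 = 1^2 * 34 = 1*34 = 34
  bit 1 = 1: r = r^2 * 34 mod 41 = 34^2 * 34 = 8*34 = 26
  bit 2 = 1: r = r^2 * 34 mod 41 = 26^2 * 34 = 20*34 = 24
  bit 3 = 0: r = r^2 mod 41 = 24^2 = 2
  bit 4 = 0: r = r^2 mod 41 = 2^2 = 4
  -> A = 4
B = 34^39 mod 41  (bits of 39 = 100111)
  bit 0 = 1: r = r^2 * 34 mod 41 = 1^2 * 34 = 1*34 = 34
  bit 1 = 0: r = r^2 mod 41 = 34^2 = 8
  bit 2 = 0: r = r^2 mod 41 = 8^2 = 23
  bit 3 = 1: r = r^2 * 34 mod 41 = 23^2 * 34 = 37*34 = 28
  bit 4 = 1: r = r^2 * 34 mod 41 = 28^2 * 34 = 5*34 = 6
  bit 5 = 1: r = r^2 * 34 mod 41 = 6^2 * 34 = 36*34 = 35
  -> B = 35
s = B^a = 35^28 mod 41  (bits of 28 = 11100)
  bit 0 = 1: r = r^2 * 35 mod 41 = 1^2 * 35 = 1*35 = 35
  bit 1 = 1: r = r^2 * 35 mod 41 = 35^2 * 35 = 36*35 = 30
  bit 2 = 1: r = r^2 * 35 mod 41 = 30^2 * 35 = 39*35 = 12
  bit 3 = 0: r = r^2 mod 41 = 12^2 = 21
  bit 4 = 0: r = r^2 mod 41 = 21^2 = 31
  -> s = B^a = 31

Answer: 4 35 31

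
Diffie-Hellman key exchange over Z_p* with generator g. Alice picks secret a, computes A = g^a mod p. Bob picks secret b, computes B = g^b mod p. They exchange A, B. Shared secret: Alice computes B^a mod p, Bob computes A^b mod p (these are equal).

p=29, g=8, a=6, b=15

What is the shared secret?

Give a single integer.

Answer: 13

Derivation:
A = 8^6 mod 29  (bits of 6 = 110)
  bit 0 = 1: r = r^2 * 8 mod 29 = 1^2 * 8 = 1*8 = 8
  bit 1 = 1: r = r^2 * 8 mod 29 = 8^2 * 8 = 6*8 = 19
  bit 2 = 0: r = r^2 mod 29 = 19^2 = 13
  -> A = 13
B = 8^15 mod 29  (bits of 15 = 1111)
  bit 0 = 1: r = r^2 * 8 mod 29 = 1^2 * 8 = 1*8 = 8
  bit 1 = 1: r = r^2 * 8 mod 29 = 8^2 * 8 = 6*8 = 19
  bit 2 = 1: r = r^2 * 8 mod 29 = 19^2 * 8 = 13*8 = 17
  bit 3 = 1: r = r^2 * 8 mod 29 = 17^2 * 8 = 28*8 = 21
  -> B = 21
s = B^a = 21^6 mod 29  (bits of 6 = 110)
  bit 0 = 1: r = r^2 * 21 mod 29 = 1^2 * 21 = 1*21 = 21
  bit 1 = 1: r = r^2 * 21 mod 29 = 21^2 * 21 = 6*21 = 10
  bit 2 = 0: r = r^2 mod 29 = 10^2 = 13
  -> s = B^a = 13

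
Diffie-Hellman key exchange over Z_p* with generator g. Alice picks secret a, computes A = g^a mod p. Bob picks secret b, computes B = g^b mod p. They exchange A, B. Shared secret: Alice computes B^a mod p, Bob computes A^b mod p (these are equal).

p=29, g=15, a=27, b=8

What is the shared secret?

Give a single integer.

A = 15^27 mod 29  (bits of 27 = 11011)
  bit 0 = 1: r = r^2 * 15 mod 29 = 1^2 * 15 = 1*15 = 15
  bit 1 = 1: r = r^2 * 15 mod 29 = 15^2 * 15 = 22*15 = 11
  bit 2 = 0: r = r^2 mod 29 = 11^2 = 5
  bit 3 = 1: r = r^2 * 15 mod 29 = 5^2 * 15 = 25*15 = 27
  bit 4 = 1: r = r^2 * 15 mod 29 = 27^2 * 15 = 4*15 = 2
  -> A = 2
B = 15^8 mod 29  (bits of 8 = 1000)
  bit 0 = 1: r = r^2 * 15 mod 29 = 1^2 * 15 = 1*15 = 15
  bit 1 = 0: r = r^2 mod 29 = 15^2 = 22
  bit 2 = 0: r = r^2 mod 29 = 22^2 = 20
  bit 3 = 0: r = r^2 mod 29 = 20^2 = 23
  -> B = 23
s = B^a = 23^27 mod 29  (bits of 27 = 11011)
  bit 0 = 1: r = r^2 * 23 mod 29 = 1^2 * 23 = 1*23 = 23
  bit 1 = 1: r = r^2 * 23 mod 29 = 23^2 * 23 = 7*23 = 16
  bit 2 = 0: r = r^2 mod 29 = 16^2 = 24
  bit 3 = 1: r = r^2 * 23 mod 29 = 24^2 * 23 = 25*23 = 24
  bit 4 = 1: r = r^2 * 23 mod 29 = 24^2 * 23 = 25*23 = 24
  -> s = B^a = 24

Answer: 24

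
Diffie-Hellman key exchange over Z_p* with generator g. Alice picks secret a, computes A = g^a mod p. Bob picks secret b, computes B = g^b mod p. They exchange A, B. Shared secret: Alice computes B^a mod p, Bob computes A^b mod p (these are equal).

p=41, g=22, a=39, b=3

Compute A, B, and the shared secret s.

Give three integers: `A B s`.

Answer: 28 29 17

Derivation:
A = 22^39 mod 41  (bits of 39 = 100111)
  bit 0 = 1: r = r^2 * 22 mod 41 = 1^2 * 22 = 1*22 = 22
  bit 1 = 0: r = r^2 mod 41 = 22^2 = 33
  bit 2 = 0: r = r^2 mod 41 = 33^2 = 23
  bit 3 = 1: r = r^2 * 22 mod 41 = 23^2 * 22 = 37*22 = 35
  bit 4 = 1: r = r^2 * 22 mod 41 = 35^2 * 22 = 36*22 = 13
  bit 5 = 1: r = r^2 * 22 mod 41 = 13^2 * 22 = 5*22 = 28
  -> A = 28
B = 22^3 mod 41  (bits of 3 = 11)
  bit 0 = 1: r = r^2 * 22 mod 41 = 1^2 * 22 = 1*22 = 22
  bit 1 = 1: r = r^2 * 22 mod 41 = 22^2 * 22 = 33*22 = 29
  -> B = 29
s = B^a = 29^39 mod 41  (bits of 39 = 100111)
  bit 0 = 1: r = r^2 * 29 mod 41 = 1^2 * 29 = 1*29 = 29
  bit 1 = 0: r = r^2 mod 41 = 29^2 = 21
  bit 2 = 0: r = r^2 mod 41 = 21^2 = 31
  bit 3 = 1: r = r^2 * 29 mod 41 = 31^2 * 29 = 18*29 = 30
  bit 4 = 1: r = r^2 * 29 mod 41 = 30^2 * 29 = 39*29 = 24
  bit 5 = 1: r = r^2 * 29 mod 41 = 24^2 * 29 = 2*29 = 17
  -> s = B^a = 17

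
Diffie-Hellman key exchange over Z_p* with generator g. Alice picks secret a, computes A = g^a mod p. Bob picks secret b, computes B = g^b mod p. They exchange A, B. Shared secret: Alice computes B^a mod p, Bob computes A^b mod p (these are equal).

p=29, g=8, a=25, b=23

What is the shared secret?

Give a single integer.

Answer: 21

Derivation:
A = 8^25 mod 29  (bits of 25 = 11001)
  bit 0 = 1: r = r^2 * 8 mod 29 = 1^2 * 8 = 1*8 = 8
  bit 1 = 1: r = r^2 * 8 mod 29 = 8^2 * 8 = 6*8 = 19
  bit 2 = 0: r = r^2 mod 29 = 19^2 = 13
  bit 3 = 0: r = r^2 mod 29 = 13^2 = 24
  bit 4 = 1: r = r^2 * 8 mod 29 = 24^2 * 8 = 25*8 = 26
  -> A = 26
B = 8^23 mod 29  (bits of 23 = 10111)
  bit 0 = 1: r = r^2 * 8 mod 29 = 1^2 * 8 = 1*8 = 8
  bit 1 = 0: r = r^2 mod 29 = 8^2 = 6
  bit 2 = 1: r = r^2 * 8 mod 29 = 6^2 * 8 = 7*8 = 27
  bit 3 = 1: r = r^2 * 8 mod 29 = 27^2 * 8 = 4*8 = 3
  bit 4 = 1: r = r^2 * 8 mod 29 = 3^2 * 8 = 9*8 = 14
  -> B = 14
s = B^a = 14^25 mod 29  (bits of 25 = 11001)
  bit 0 = 1: r = r^2 * 14 mod 29 = 1^2 * 14 = 1*14 = 14
  bit 1 = 1: r = r^2 * 14 mod 29 = 14^2 * 14 = 22*14 = 18
  bit 2 = 0: r = r^2 mod 29 = 18^2 = 5
  bit 3 = 0: r = r^2 mod 29 = 5^2 = 25
  bit 4 = 1: r = r^2 * 14 mod 29 = 25^2 * 14 = 16*14 = 21
  -> s = B^a = 21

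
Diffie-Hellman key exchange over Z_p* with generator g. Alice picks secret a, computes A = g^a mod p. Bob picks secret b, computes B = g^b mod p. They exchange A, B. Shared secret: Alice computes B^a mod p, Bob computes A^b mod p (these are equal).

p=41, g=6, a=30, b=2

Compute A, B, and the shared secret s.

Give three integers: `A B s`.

A = 6^30 mod 41  (bits of 30 = 11110)
  bit 0 = 1: r = r^2 * 6 mod 41 = 1^2 * 6 = 1*6 = 6
  bit 1 = 1: r = r^2 * 6 mod 41 = 6^2 * 6 = 36*6 = 11
  bit 2 = 1: r = r^2 * 6 mod 41 = 11^2 * 6 = 39*6 = 29
  bit 3 = 1: r = r^2 * 6 mod 41 = 29^2 * 6 = 21*6 = 3
  bit 4 = 0: r = r^2 mod 41 = 3^2 = 9
  -> A = 9
B = 6^2 mod 41  (bits of 2 = 10)
  bit 0 = 1: r = r^2 * 6 mod 41 = 1^2 * 6 = 1*6 = 6
  bit 1 = 0: r = r^2 mod 41 = 6^2 = 36
  -> B = 36
s = B^a = 36^30 mod 41  (bits of 30 = 11110)
  bit 0 = 1: r = r^2 * 36 mod 41 = 1^2 * 36 = 1*36 = 36
  bit 1 = 1: r = r^2 * 36 mod 41 = 36^2 * 36 = 25*36 = 39
  bit 2 = 1: r = r^2 * 36 mod 41 = 39^2 * 36 = 4*36 = 21
  bit 3 = 1: r = r^2 * 36 mod 41 = 21^2 * 36 = 31*36 = 9
  bit 4 = 0: r = r^2 mod 41 = 9^2 = 40
  -> s = B^a = 40

Answer: 9 36 40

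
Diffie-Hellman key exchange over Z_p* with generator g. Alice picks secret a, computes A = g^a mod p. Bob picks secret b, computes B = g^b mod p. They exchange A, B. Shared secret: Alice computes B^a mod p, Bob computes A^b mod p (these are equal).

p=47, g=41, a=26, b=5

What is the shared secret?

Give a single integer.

A = 41^26 mod 47  (bits of 26 = 11010)
  bit 0 = 1: r = r^2 * 41 mod 47 = 1^2 * 41 = 1*41 = 41
  bit 1 = 1: r = r^2 * 41 mod 47 = 41^2 * 41 = 36*41 = 19
  bit 2 = 0: r = r^2 mod 47 = 19^2 = 32
  bit 3 = 1: r = r^2 * 41 mod 47 = 32^2 * 41 = 37*41 = 13
  bit 4 = 0: r = r^2 mod 47 = 13^2 = 28
  -> A = 28
B = 41^5 mod 47  (bits of 5 = 101)
  bit 0 = 1: r = r^2 * 41 mod 47 = 1^2 * 41 = 1*41 = 41
  bit 1 = 0: r = r^2 mod 47 = 41^2 = 36
  bit 2 = 1: r = r^2 * 41 mod 47 = 36^2 * 41 = 27*41 = 26
  -> B = 26
s = B^a = 26^26 mod 47  (bits of 26 = 11010)
  bit 0 = 1: r = r^2 * 26 mod 47 = 1^2 * 26 = 1*26 = 26
  bit 1 = 1: r = r^2 * 26 mod 47 = 26^2 * 26 = 18*26 = 45
  bit 2 = 0: r = r^2 mod 47 = 45^2 = 4
  bit 3 = 1: r = r^2 * 26 mod 47 = 4^2 * 26 = 16*26 = 40
  bit 4 = 0: r = r^2 mod 47 = 40^2 = 2
  -> s = B^a = 2

Answer: 2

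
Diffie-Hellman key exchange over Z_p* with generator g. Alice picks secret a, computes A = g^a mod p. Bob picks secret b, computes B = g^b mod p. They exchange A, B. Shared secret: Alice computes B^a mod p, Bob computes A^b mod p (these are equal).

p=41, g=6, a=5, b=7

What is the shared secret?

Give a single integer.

Answer: 38

Derivation:
A = 6^5 mod 41  (bits of 5 = 101)
  bit 0 = 1: r = r^2 * 6 mod 41 = 1^2 * 6 = 1*6 = 6
  bit 1 = 0: r = r^2 mod 41 = 6^2 = 36
  bit 2 = 1: r = r^2 * 6 mod 41 = 36^2 * 6 = 25*6 = 27
  -> A = 27
B = 6^7 mod 41  (bits of 7 = 111)
  bit 0 = 1: r = r^2 * 6 mod 41 = 1^2 * 6 = 1*6 = 6
  bit 1 = 1: r = r^2 * 6 mod 41 = 6^2 * 6 = 36*6 = 11
  bit 2 = 1: r = r^2 * 6 mod 41 = 11^2 * 6 = 39*6 = 29
  -> B = 29
s = B^a = 29^5 mod 41  (bits of 5 = 101)
  bit 0 = 1: r = r^2 * 29 mod 41 = 1^2 * 29 = 1*29 = 29
  bit 1 = 0: r = r^2 mod 41 = 29^2 = 21
  bit 2 = 1: r = r^2 * 29 mod 41 = 21^2 * 29 = 31*29 = 38
  -> s = B^a = 38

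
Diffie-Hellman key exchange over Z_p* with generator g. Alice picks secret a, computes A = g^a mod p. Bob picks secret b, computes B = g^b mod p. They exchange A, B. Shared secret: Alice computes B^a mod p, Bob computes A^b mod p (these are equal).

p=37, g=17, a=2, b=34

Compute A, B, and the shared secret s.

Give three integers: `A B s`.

A = 17^2 mod 37  (bits of 2 = 10)
  bit 0 = 1: r = r^2 * 17 mod 37 = 1^2 * 17 = 1*17 = 17
  bit 1 = 0: r = r^2 mod 37 = 17^2 = 30
  -> A = 30
B = 17^34 mod 37  (bits of 34 = 100010)
  bit 0 = 1: r = r^2 * 17 mod 37 = 1^2 * 17 = 1*17 = 17
  bit 1 = 0: r = r^2 mod 37 = 17^2 = 30
  bit 2 = 0: r = r^2 mod 37 = 30^2 = 12
  bit 3 = 0: r = r^2 mod 37 = 12^2 = 33
  bit 4 = 1: r = r^2 * 17 mod 37 = 33^2 * 17 = 16*17 = 13
  bit 5 = 0: r = r^2 mod 37 = 13^2 = 21
  -> B = 21
s = B^a = 21^2 mod 37  (bits of 2 = 10)
  bit 0 = 1: r = r^2 * 21 mod 37 = 1^2 * 21 = 1*21 = 21
  bit 1 = 0: r = r^2 mod 37 = 21^2 = 34
  -> s = B^a = 34

Answer: 30 21 34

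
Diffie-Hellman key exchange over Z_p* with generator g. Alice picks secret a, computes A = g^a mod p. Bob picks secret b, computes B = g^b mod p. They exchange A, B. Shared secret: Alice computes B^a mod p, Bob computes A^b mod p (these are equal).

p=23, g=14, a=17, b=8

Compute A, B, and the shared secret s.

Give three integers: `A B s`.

Answer: 20 13 6

Derivation:
A = 14^17 mod 23  (bits of 17 = 10001)
  bit 0 = 1: r = r^2 * 14 mod 23 = 1^2 * 14 = 1*14 = 14
  bit 1 = 0: r = r^2 mod 23 = 14^2 = 12
  bit 2 = 0: r = r^2 mod 23 = 12^2 = 6
  bit 3 = 0: r = r^2 mod 23 = 6^2 = 13
  bit 4 = 1: r = r^2 * 14 mod 23 = 13^2 * 14 = 8*14 = 20
  -> A = 20
B = 14^8 mod 23  (bits of 8 = 1000)
  bit 0 = 1: r = r^2 * 14 mod 23 = 1^2 * 14 = 1*14 = 14
  bit 1 = 0: r = r^2 mod 23 = 14^2 = 12
  bit 2 = 0: r = r^2 mod 23 = 12^2 = 6
  bit 3 = 0: r = r^2 mod 23 = 6^2 = 13
  -> B = 13
s = B^a = 13^17 mod 23  (bits of 17 = 10001)
  bit 0 = 1: r = r^2 * 13 mod 23 = 1^2 * 13 = 1*13 = 13
  bit 1 = 0: r = r^2 mod 23 = 13^2 = 8
  bit 2 = 0: r = r^2 mod 23 = 8^2 = 18
  bit 3 = 0: r = r^2 mod 23 = 18^2 = 2
  bit 4 = 1: r = r^2 * 13 mod 23 = 2^2 * 13 = 4*13 = 6
  -> s = B^a = 6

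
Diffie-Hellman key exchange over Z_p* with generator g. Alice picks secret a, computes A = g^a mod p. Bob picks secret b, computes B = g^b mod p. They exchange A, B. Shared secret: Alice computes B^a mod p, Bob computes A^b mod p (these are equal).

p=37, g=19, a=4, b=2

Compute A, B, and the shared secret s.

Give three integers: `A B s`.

A = 19^4 mod 37  (bits of 4 = 100)
  bit 0 = 1: r = r^2 * 19 mod 37 = 1^2 * 19 = 1*19 = 19
  bit 1 = 0: r = r^2 mod 37 = 19^2 = 28
  bit 2 = 0: r = r^2 mod 37 = 28^2 = 7
  -> A = 7
B = 19^2 mod 37  (bits of 2 = 10)
  bit 0 = 1: r = r^2 * 19 mod 37 = 1^2 * 19 = 1*19 = 19
  bit 1 = 0: r = r^2 mod 37 = 19^2 = 28
  -> B = 28
s = B^a = 28^4 mod 37  (bits of 4 = 100)
  bit 0 = 1: r = r^2 * 28 mod 37 = 1^2 * 28 = 1*28 = 28
  bit 1 = 0: r = r^2 mod 37 = 28^2 = 7
  bit 2 = 0: r = r^2 mod 37 = 7^2 = 12
  -> s = B^a = 12

Answer: 7 28 12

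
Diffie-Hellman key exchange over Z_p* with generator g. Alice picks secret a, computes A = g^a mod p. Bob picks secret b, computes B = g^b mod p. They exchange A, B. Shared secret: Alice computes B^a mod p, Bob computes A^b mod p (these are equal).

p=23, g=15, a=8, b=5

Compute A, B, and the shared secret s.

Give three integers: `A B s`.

A = 15^8 mod 23  (bits of 8 = 1000)
  bit 0 = 1: r = r^2 * 15 mod 23 = 1^2 * 15 = 1*15 = 15
  bit 1 = 0: r = r^2 mod 23 = 15^2 = 18
  bit 2 = 0: r = r^2 mod 23 = 18^2 = 2
  bit 3 = 0: r = r^2 mod 23 = 2^2 = 4
  -> A = 4
B = 15^5 mod 23  (bits of 5 = 101)
  bit 0 = 1: r = r^2 * 15 mod 23 = 1^2 * 15 = 1*15 = 15
  bit 1 = 0: r = r^2 mod 23 = 15^2 = 18
  bit 2 = 1: r = r^2 * 15 mod 23 = 18^2 * 15 = 2*15 = 7
  -> B = 7
s = B^a = 7^8 mod 23  (bits of 8 = 1000)
  bit 0 = 1: r = r^2 * 7 mod 23 = 1^2 * 7 = 1*7 = 7
  bit 1 = 0: r = r^2 mod 23 = 7^2 = 3
  bit 2 = 0: r = r^2 mod 23 = 3^2 = 9
  bit 3 = 0: r = r^2 mod 23 = 9^2 = 12
  -> s = B^a = 12

Answer: 4 7 12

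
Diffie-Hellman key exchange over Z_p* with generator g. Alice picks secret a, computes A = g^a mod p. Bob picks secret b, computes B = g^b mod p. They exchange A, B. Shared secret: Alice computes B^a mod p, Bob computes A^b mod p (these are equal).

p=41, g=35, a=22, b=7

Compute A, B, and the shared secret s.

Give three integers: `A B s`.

Answer: 5 12 20

Derivation:
A = 35^22 mod 41  (bits of 22 = 10110)
  bit 0 = 1: r = r^2 * 35 mod 41 = 1^2 * 35 = 1*35 = 35
  bit 1 = 0: r = r^2 mod 41 = 35^2 = 36
  bit 2 = 1: r = r^2 * 35 mod 41 = 36^2 * 35 = 25*35 = 14
  bit 3 = 1: r = r^2 * 35 mod 41 = 14^2 * 35 = 32*35 = 13
  bit 4 = 0: r = r^2 mod 41 = 13^2 = 5
  -> A = 5
B = 35^7 mod 41  (bits of 7 = 111)
  bit 0 = 1: r = r^2 * 35 mod 41 = 1^2 * 35 = 1*35 = 35
  bit 1 = 1: r = r^2 * 35 mod 41 = 35^2 * 35 = 36*35 = 30
  bit 2 = 1: r = r^2 * 35 mod 41 = 30^2 * 35 = 39*35 = 12
  -> B = 12
s = B^a = 12^22 mod 41  (bits of 22 = 10110)
  bit 0 = 1: r = r^2 * 12 mod 41 = 1^2 * 12 = 1*12 = 12
  bit 1 = 0: r = r^2 mod 41 = 12^2 = 21
  bit 2 = 1: r = r^2 * 12 mod 41 = 21^2 * 12 = 31*12 = 3
  bit 3 = 1: r = r^2 * 12 mod 41 = 3^2 * 12 = 9*12 = 26
  bit 4 = 0: r = r^2 mod 41 = 26^2 = 20
  -> s = B^a = 20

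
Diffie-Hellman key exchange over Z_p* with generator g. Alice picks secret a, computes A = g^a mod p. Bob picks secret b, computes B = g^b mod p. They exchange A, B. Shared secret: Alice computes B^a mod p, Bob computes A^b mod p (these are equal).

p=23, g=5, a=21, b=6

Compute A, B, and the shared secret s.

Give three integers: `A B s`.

A = 5^21 mod 23  (bits of 21 = 10101)
  bit 0 = 1: r = r^2 * 5 mod 23 = 1^2 * 5 = 1*5 = 5
  bit 1 = 0: r = r^2 mod 23 = 5^2 = 2
  bit 2 = 1: r = r^2 * 5 mod 23 = 2^2 * 5 = 4*5 = 20
  bit 3 = 0: r = r^2 mod 23 = 20^2 = 9
  bit 4 = 1: r = r^2 * 5 mod 23 = 9^2 * 5 = 12*5 = 14
  -> A = 14
B = 5^6 mod 23  (bits of 6 = 110)
  bit 0 = 1: r = r^2 * 5 mod 23 = 1^2 * 5 = 1*5 = 5
  bit 1 = 1: r = r^2 * 5 mod 23 = 5^2 * 5 = 2*5 = 10
  bit 2 = 0: r = r^2 mod 23 = 10^2 = 8
  -> B = 8
s = B^a = 8^21 mod 23  (bits of 21 = 10101)
  bit 0 = 1: r = r^2 * 8 mod 23 = 1^2 * 8 = 1*8 = 8
  bit 1 = 0: r = r^2 mod 23 = 8^2 = 18
  bit 2 = 1: r = r^2 * 8 mod 23 = 18^2 * 8 = 2*8 = 16
  bit 3 = 0: r = r^2 mod 23 = 16^2 = 3
  bit 4 = 1: r = r^2 * 8 mod 23 = 3^2 * 8 = 9*8 = 3
  -> s = B^a = 3

Answer: 14 8 3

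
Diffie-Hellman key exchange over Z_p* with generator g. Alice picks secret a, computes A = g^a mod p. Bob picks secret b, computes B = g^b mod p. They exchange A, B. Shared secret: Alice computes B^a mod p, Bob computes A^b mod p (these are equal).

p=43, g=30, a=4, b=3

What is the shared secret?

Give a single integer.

Answer: 41

Derivation:
A = 30^4 mod 43  (bits of 4 = 100)
  bit 0 = 1: r = r^2 * 30 mod 43 = 1^2 * 30 = 1*30 = 30
  bit 1 = 0: r = r^2 mod 43 = 30^2 = 40
  bit 2 = 0: r = r^2 mod 43 = 40^2 = 9
  -> A = 9
B = 30^3 mod 43  (bits of 3 = 11)
  bit 0 = 1: r = r^2 * 30 mod 43 = 1^2 * 30 = 1*30 = 30
  bit 1 = 1: r = r^2 * 30 mod 43 = 30^2 * 30 = 40*30 = 39
  -> B = 39
s = B^a = 39^4 mod 43  (bits of 4 = 100)
  bit 0 = 1: r = r^2 * 39 mod 43 = 1^2 * 39 = 1*39 = 39
  bit 1 = 0: r = r^2 mod 43 = 39^2 = 16
  bit 2 = 0: r = r^2 mod 43 = 16^2 = 41
  -> s = B^a = 41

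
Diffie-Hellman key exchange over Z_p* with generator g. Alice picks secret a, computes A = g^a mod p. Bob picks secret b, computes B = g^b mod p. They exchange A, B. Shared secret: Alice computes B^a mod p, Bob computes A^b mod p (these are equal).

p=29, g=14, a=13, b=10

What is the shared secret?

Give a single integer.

A = 14^13 mod 29  (bits of 13 = 1101)
  bit 0 = 1: r = r^2 * 14 mod 29 = 1^2 * 14 = 1*14 = 14
  bit 1 = 1: r = r^2 * 14 mod 29 = 14^2 * 14 = 22*14 = 18
  bit 2 = 0: r = r^2 mod 29 = 18^2 = 5
  bit 3 = 1: r = r^2 * 14 mod 29 = 5^2 * 14 = 25*14 = 2
  -> A = 2
B = 14^10 mod 29  (bits of 10 = 1010)
  bit 0 = 1: r = r^2 * 14 mod 29 = 1^2 * 14 = 1*14 = 14
  bit 1 = 0: r = r^2 mod 29 = 14^2 = 22
  bit 2 = 1: r = r^2 * 14 mod 29 = 22^2 * 14 = 20*14 = 19
  bit 3 = 0: r = r^2 mod 29 = 19^2 = 13
  -> B = 13
s = B^a = 13^13 mod 29  (bits of 13 = 1101)
  bit 0 = 1: r = r^2 * 13 mod 29 = 1^2 * 13 = 1*13 = 13
  bit 1 = 1: r = r^2 * 13 mod 29 = 13^2 * 13 = 24*13 = 22
  bit 2 = 0: r = r^2 mod 29 = 22^2 = 20
  bit 3 = 1: r = r^2 * 13 mod 29 = 20^2 * 13 = 23*13 = 9
  -> s = B^a = 9

Answer: 9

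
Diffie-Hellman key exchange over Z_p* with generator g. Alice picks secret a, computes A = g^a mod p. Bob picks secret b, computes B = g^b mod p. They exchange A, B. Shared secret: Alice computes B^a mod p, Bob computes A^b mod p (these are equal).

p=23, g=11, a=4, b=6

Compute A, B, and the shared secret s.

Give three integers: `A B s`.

A = 11^4 mod 23  (bits of 4 = 100)
  bit 0 = 1: r = r^2 * 11 mod 23 = 1^2 * 11 = 1*11 = 11
  bit 1 = 0: r = r^2 mod 23 = 11^2 = 6
  bit 2 = 0: r = r^2 mod 23 = 6^2 = 13
  -> A = 13
B = 11^6 mod 23  (bits of 6 = 110)
  bit 0 = 1: r = r^2 * 11 mod 23 = 1^2 * 11 = 1*11 = 11
  bit 1 = 1: r = r^2 * 11 mod 23 = 11^2 * 11 = 6*11 = 20
  bit 2 = 0: r = r^2 mod 23 = 20^2 = 9
  -> B = 9
s = B^a = 9^4 mod 23  (bits of 4 = 100)
  bit 0 = 1: r = r^2 * 9 mod 23 = 1^2 * 9 = 1*9 = 9
  bit 1 = 0: r = r^2 mod 23 = 9^2 = 12
  bit 2 = 0: r = r^2 mod 23 = 12^2 = 6
  -> s = B^a = 6

Answer: 13 9 6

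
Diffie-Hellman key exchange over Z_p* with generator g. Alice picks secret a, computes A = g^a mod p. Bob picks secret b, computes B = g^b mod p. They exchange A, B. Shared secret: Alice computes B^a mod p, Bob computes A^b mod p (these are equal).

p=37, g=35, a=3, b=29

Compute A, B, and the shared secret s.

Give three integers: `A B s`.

Answer: 29 13 14

Derivation:
A = 35^3 mod 37  (bits of 3 = 11)
  bit 0 = 1: r = r^2 * 35 mod 37 = 1^2 * 35 = 1*35 = 35
  bit 1 = 1: r = r^2 * 35 mod 37 = 35^2 * 35 = 4*35 = 29
  -> A = 29
B = 35^29 mod 37  (bits of 29 = 11101)
  bit 0 = 1: r = r^2 * 35 mod 37 = 1^2 * 35 = 1*35 = 35
  bit 1 = 1: r = r^2 * 35 mod 37 = 35^2 * 35 = 4*35 = 29
  bit 2 = 1: r = r^2 * 35 mod 37 = 29^2 * 35 = 27*35 = 20
  bit 3 = 0: r = r^2 mod 37 = 20^2 = 30
  bit 4 = 1: r = r^2 * 35 mod 37 = 30^2 * 35 = 12*35 = 13
  -> B = 13
s = B^a = 13^3 mod 37  (bits of 3 = 11)
  bit 0 = 1: r = r^2 * 13 mod 37 = 1^2 * 13 = 1*13 = 13
  bit 1 = 1: r = r^2 * 13 mod 37 = 13^2 * 13 = 21*13 = 14
  -> s = B^a = 14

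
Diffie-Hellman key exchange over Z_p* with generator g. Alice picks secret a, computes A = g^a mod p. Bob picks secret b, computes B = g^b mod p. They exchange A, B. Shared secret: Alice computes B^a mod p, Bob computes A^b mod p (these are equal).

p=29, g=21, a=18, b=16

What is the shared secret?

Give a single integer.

Answer: 20

Derivation:
A = 21^18 mod 29  (bits of 18 = 10010)
  bit 0 = 1: r = r^2 * 21 mod 29 = 1^2 * 21 = 1*21 = 21
  bit 1 = 0: r = r^2 mod 29 = 21^2 = 6
  bit 2 = 0: r = r^2 mod 29 = 6^2 = 7
  bit 3 = 1: r = r^2 * 21 mod 29 = 7^2 * 21 = 20*21 = 14
  bit 4 = 0: r = r^2 mod 29 = 14^2 = 22
  -> A = 22
B = 21^16 mod 29  (bits of 16 = 10000)
  bit 0 = 1: r = r^2 * 21 mod 29 = 1^2 * 21 = 1*21 = 21
  bit 1 = 0: r = r^2 mod 29 = 21^2 = 6
  bit 2 = 0: r = r^2 mod 29 = 6^2 = 7
  bit 3 = 0: r = r^2 mod 29 = 7^2 = 20
  bit 4 = 0: r = r^2 mod 29 = 20^2 = 23
  -> B = 23
s = B^a = 23^18 mod 29  (bits of 18 = 10010)
  bit 0 = 1: r = r^2 * 23 mod 29 = 1^2 * 23 = 1*23 = 23
  bit 1 = 0: r = r^2 mod 29 = 23^2 = 7
  bit 2 = 0: r = r^2 mod 29 = 7^2 = 20
  bit 3 = 1: r = r^2 * 23 mod 29 = 20^2 * 23 = 23*23 = 7
  bit 4 = 0: r = r^2 mod 29 = 7^2 = 20
  -> s = B^a = 20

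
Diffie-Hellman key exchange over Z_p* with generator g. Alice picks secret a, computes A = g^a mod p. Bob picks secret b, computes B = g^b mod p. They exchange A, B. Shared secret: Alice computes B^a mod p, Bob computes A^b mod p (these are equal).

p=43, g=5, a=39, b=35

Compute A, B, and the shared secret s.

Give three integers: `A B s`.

Answer: 32 7 42

Derivation:
A = 5^39 mod 43  (bits of 39 = 100111)
  bit 0 = 1: r = r^2 * 5 mod 43 = 1^2 * 5 = 1*5 = 5
  bit 1 = 0: r = r^2 mod 43 = 5^2 = 25
  bit 2 = 0: r = r^2 mod 43 = 25^2 = 23
  bit 3 = 1: r = r^2 * 5 mod 43 = 23^2 * 5 = 13*5 = 22
  bit 4 = 1: r = r^2 * 5 mod 43 = 22^2 * 5 = 11*5 = 12
  bit 5 = 1: r = r^2 * 5 mod 43 = 12^2 * 5 = 15*5 = 32
  -> A = 32
B = 5^35 mod 43  (bits of 35 = 100011)
  bit 0 = 1: r = r^2 * 5 mod 43 = 1^2 * 5 = 1*5 = 5
  bit 1 = 0: r = r^2 mod 43 = 5^2 = 25
  bit 2 = 0: r = r^2 mod 43 = 25^2 = 23
  bit 3 = 0: r = r^2 mod 43 = 23^2 = 13
  bit 4 = 1: r = r^2 * 5 mod 43 = 13^2 * 5 = 40*5 = 28
  bit 5 = 1: r = r^2 * 5 mod 43 = 28^2 * 5 = 10*5 = 7
  -> B = 7
s = B^a = 7^39 mod 43  (bits of 39 = 100111)
  bit 0 = 1: r = r^2 * 7 mod 43 = 1^2 * 7 = 1*7 = 7
  bit 1 = 0: r = r^2 mod 43 = 7^2 = 6
  bit 2 = 0: r = r^2 mod 43 = 6^2 = 36
  bit 3 = 1: r = r^2 * 7 mod 43 = 36^2 * 7 = 6*7 = 42
  bit 4 = 1: r = r^2 * 7 mod 43 = 42^2 * 7 = 1*7 = 7
  bit 5 = 1: r = r^2 * 7 mod 43 = 7^2 * 7 = 6*7 = 42
  -> s = B^a = 42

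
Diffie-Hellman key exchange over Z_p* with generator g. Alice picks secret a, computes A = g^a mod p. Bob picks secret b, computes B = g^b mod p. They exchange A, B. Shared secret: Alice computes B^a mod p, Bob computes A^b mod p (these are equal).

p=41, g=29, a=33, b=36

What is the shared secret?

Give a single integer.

A = 29^33 mod 41  (bits of 33 = 100001)
  bit 0 = 1: r = r^2 * 29 mod 41 = 1^2 * 29 = 1*29 = 29
  bit 1 = 0: r = r^2 mod 41 = 29^2 = 21
  bit 2 = 0: r = r^2 mod 41 = 21^2 = 31
  bit 3 = 0: r = r^2 mod 41 = 31^2 = 18
  bit 4 = 0: r = r^2 mod 41 = 18^2 = 37
  bit 5 = 1: r = r^2 * 29 mod 41 = 37^2 * 29 = 16*29 = 13
  -> A = 13
B = 29^36 mod 41  (bits of 36 = 100100)
  bit 0 = 1: r = r^2 * 29 mod 41 = 1^2 * 29 = 1*29 = 29
  bit 1 = 0: r = r^2 mod 41 = 29^2 = 21
  bit 2 = 0: r = r^2 mod 41 = 21^2 = 31
  bit 3 = 1: r = r^2 * 29 mod 41 = 31^2 * 29 = 18*29 = 30
  bit 4 = 0: r = r^2 mod 41 = 30^2 = 39
  bit 5 = 0: r = r^2 mod 41 = 39^2 = 4
  -> B = 4
s = B^a = 4^33 mod 41  (bits of 33 = 100001)
  bit 0 = 1: r = r^2 * 4 mod 41 = 1^2 * 4 = 1*4 = 4
  bit 1 = 0: r = r^2 mod 41 = 4^2 = 16
  bit 2 = 0: r = r^2 mod 41 = 16^2 = 10
  bit 3 = 0: r = r^2 mod 41 = 10^2 = 18
  bit 4 = 0: r = r^2 mod 41 = 18^2 = 37
  bit 5 = 1: r = r^2 * 4 mod 41 = 37^2 * 4 = 16*4 = 23
  -> s = B^a = 23

Answer: 23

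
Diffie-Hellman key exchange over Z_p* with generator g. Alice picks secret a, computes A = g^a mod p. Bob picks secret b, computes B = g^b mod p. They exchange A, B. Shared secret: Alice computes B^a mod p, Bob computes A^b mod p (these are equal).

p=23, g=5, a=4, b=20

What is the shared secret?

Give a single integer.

Answer: 13

Derivation:
A = 5^4 mod 23  (bits of 4 = 100)
  bit 0 = 1: r = r^2 * 5 mod 23 = 1^2 * 5 = 1*5 = 5
  bit 1 = 0: r = r^2 mod 23 = 5^2 = 2
  bit 2 = 0: r = r^2 mod 23 = 2^2 = 4
  -> A = 4
B = 5^20 mod 23  (bits of 20 = 10100)
  bit 0 = 1: r = r^2 * 5 mod 23 = 1^2 * 5 = 1*5 = 5
  bit 1 = 0: r = r^2 mod 23 = 5^2 = 2
  bit 2 = 1: r = r^2 * 5 mod 23 = 2^2 * 5 = 4*5 = 20
  bit 3 = 0: r = r^2 mod 23 = 20^2 = 9
  bit 4 = 0: r = r^2 mod 23 = 9^2 = 12
  -> B = 12
s = B^a = 12^4 mod 23  (bits of 4 = 100)
  bit 0 = 1: r = r^2 * 12 mod 23 = 1^2 * 12 = 1*12 = 12
  bit 1 = 0: r = r^2 mod 23 = 12^2 = 6
  bit 2 = 0: r = r^2 mod 23 = 6^2 = 13
  -> s = B^a = 13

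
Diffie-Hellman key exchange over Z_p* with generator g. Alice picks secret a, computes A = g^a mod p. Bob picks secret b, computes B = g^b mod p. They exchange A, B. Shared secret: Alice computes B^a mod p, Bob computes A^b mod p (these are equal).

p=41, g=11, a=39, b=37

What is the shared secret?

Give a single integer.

Answer: 19

Derivation:
A = 11^39 mod 41  (bits of 39 = 100111)
  bit 0 = 1: r = r^2 * 11 mod 41 = 1^2 * 11 = 1*11 = 11
  bit 1 = 0: r = r^2 mod 41 = 11^2 = 39
  bit 2 = 0: r = r^2 mod 41 = 39^2 = 4
  bit 3 = 1: r = r^2 * 11 mod 41 = 4^2 * 11 = 16*11 = 12
  bit 4 = 1: r = r^2 * 11 mod 41 = 12^2 * 11 = 21*11 = 26
  bit 5 = 1: r = r^2 * 11 mod 41 = 26^2 * 11 = 20*11 = 15
  -> A = 15
B = 11^37 mod 41  (bits of 37 = 100101)
  bit 0 = 1: r = r^2 * 11 mod 41 = 1^2 * 11 = 1*11 = 11
  bit 1 = 0: r = r^2 mod 41 = 11^2 = 39
  bit 2 = 0: r = r^2 mod 41 = 39^2 = 4
  bit 3 = 1: r = r^2 * 11 mod 41 = 4^2 * 11 = 16*11 = 12
  bit 4 = 0: r = r^2 mod 41 = 12^2 = 21
  bit 5 = 1: r = r^2 * 11 mod 41 = 21^2 * 11 = 31*11 = 13
  -> B = 13
s = B^a = 13^39 mod 41  (bits of 39 = 100111)
  bit 0 = 1: r = r^2 * 13 mod 41 = 1^2 * 13 = 1*13 = 13
  bit 1 = 0: r = r^2 mod 41 = 13^2 = 5
  bit 2 = 0: r = r^2 mod 41 = 5^2 = 25
  bit 3 = 1: r = r^2 * 13 mod 41 = 25^2 * 13 = 10*13 = 7
  bit 4 = 1: r = r^2 * 13 mod 41 = 7^2 * 13 = 8*13 = 22
  bit 5 = 1: r = r^2 * 13 mod 41 = 22^2 * 13 = 33*13 = 19
  -> s = B^a = 19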